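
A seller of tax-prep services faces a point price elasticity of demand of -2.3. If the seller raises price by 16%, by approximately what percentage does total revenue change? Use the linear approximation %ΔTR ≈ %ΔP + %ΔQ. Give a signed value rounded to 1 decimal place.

-20.8%

%ΔQ ≈ Ed × %ΔP = (-2.3) × (+16%) = -36.8000%
%ΔTR ≈ %ΔP + %ΔQ = (+16%) + (-36.8000%) = -20.8000%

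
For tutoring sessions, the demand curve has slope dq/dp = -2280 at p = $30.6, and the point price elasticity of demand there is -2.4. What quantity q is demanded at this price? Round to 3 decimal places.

29070.000

Ed = (dq/dp)·(p/q) ⇒ q = (dq/dp)·p/Ed = (-2280)·30.6/(-2.4) = 29070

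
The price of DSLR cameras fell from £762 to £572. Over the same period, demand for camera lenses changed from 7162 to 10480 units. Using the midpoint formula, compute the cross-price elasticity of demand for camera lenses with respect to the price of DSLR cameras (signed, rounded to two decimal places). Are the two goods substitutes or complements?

%ΔQ_{camera lenses} = (10480 − 7162)/avg = 3318/8821 = 0.376147…
%ΔP_{DSLR cameras} = (572 − 762)/avg = -190/667 = -0.284857…
E_cross = (3318/8821) / (-190/667) = -1.3204…
E_cross < 0 ⇒ the goods are complements.

-1.32; complements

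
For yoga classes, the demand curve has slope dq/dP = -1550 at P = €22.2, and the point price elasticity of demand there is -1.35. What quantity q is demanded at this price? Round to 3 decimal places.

25488.889

Ed = (dq/dP)·(P/q) ⇒ q = (dq/dP)·P/Ed = (-1550)·22.2/(-1.35) = 25488.88888…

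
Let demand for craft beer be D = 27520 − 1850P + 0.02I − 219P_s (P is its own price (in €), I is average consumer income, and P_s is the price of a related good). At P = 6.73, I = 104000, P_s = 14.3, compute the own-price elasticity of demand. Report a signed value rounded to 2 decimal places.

-0.89

At the given values, D = 27520 − 1850(6.73) + 0.02(104000) − 219(14.3) = 14017.8.
∂D/∂P = −1850.
E = (-1850) × (6.73/14017.8) = -0.8881…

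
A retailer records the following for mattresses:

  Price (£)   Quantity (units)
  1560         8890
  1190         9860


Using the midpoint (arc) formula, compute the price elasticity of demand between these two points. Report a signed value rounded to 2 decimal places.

%ΔQ = (9860 − 8890) / [(8890 + 9860)/2] = 970/9375 = 0.103466…
%ΔP = (1190 − 1560) / [(1560 + 1190)/2] = -370/1375 = -0.269090…
Arc Ed = %ΔQ / %ΔP = (970/9375) / (-370/1375) = -0.3845…

-0.38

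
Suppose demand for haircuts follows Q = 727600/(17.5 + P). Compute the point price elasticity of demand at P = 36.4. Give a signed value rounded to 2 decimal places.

-0.68

dQ/dP = −727600/(17.5 + P)² = -250.447. At P = 36.4, Q = 13499.1.
Ed = (dQ/dP)·(P/Q) = (-250.447) × (36.4/13499.1) = -0.6753…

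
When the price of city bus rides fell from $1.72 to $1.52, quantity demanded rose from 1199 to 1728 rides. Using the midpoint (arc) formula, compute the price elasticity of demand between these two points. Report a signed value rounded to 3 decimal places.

-2.928

%ΔQ = (1728 − 1199) / [(1199 + 1728)/2] = 529/1463.5 = 0.361462…
%ΔP = (1.52 − 1.72) / [(1.72 + 1.52)/2] = -0.2/1.62 = -0.123456…
Arc Ed = %ΔQ / %ΔP = (529/1463.5) / (-0.2/1.62) = -2.92784…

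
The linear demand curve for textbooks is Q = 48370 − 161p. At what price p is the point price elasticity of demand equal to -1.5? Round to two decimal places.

Ed = −161p/(48370 − 161p). Set this equal to -1.5:
161p = 1.5·(48370 − 161p) ⇒ 161p(1 + 1.5) = 1.5·48370
p = 1.5·48370 / (161·2.5) = 180.2608…

180.26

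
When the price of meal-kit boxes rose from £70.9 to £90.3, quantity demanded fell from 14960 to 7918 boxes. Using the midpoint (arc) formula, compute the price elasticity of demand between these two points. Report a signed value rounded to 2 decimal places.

%ΔQ = (7918 − 14960) / [(14960 + 7918)/2] = -7042/11439 = -0.615613…
%ΔP = (90.3 − 70.9) / [(70.9 + 90.3)/2] = 19.4/80.6 = 0.240694…
Arc Ed = %ΔQ / %ΔP = (-7042/11439) / (19.4/80.6) = -2.5576…

-2.56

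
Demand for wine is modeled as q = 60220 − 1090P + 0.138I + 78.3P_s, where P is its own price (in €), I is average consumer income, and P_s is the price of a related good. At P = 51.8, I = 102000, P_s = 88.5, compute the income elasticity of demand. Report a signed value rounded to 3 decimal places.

0.568

At the given values, q = 60220 − 1090(51.8) + 0.138(102000) + 78.3(88.5) = 24763.55.
∂q/∂I = 0.138.
E = (0.138) × (102000/24763.55) = 0.56841…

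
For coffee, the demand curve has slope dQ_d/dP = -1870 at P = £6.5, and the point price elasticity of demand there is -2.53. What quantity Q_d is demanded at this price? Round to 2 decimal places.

4804.35

Ed = (dQ_d/dP)·(P/Q_d) ⇒ Q_d = (dQ_d/dP)·P/Ed = (-1870)·6.5/(-2.53) = 4804.3478…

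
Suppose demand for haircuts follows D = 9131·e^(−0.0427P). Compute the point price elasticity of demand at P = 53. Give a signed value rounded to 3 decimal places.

-2.263

dD/dP = −0.0427·D = -40.5597. At P = 53, D = 949.875.
Ed = (dD/dP)·(P/D) = (-40.5597) × (53/949.875) = -2.2631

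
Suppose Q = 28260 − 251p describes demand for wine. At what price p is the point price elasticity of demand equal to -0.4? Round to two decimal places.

32.17

Ed = −251p/(28260 − 251p). Set this equal to -0.4:
251p = 0.4·(28260 − 251p) ⇒ 251p(1 + 0.4) = 0.4·28260
p = 0.4·28260 / (251·1.4) = 32.1684…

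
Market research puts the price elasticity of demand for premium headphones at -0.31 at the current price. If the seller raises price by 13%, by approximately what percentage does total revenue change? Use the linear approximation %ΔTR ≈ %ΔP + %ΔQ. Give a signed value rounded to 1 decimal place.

+9.0%

%ΔQ ≈ Ed × %ΔP = (-0.31) × (+13%) = -4.0300%
%ΔTR ≈ %ΔP + %ΔQ = (+13%) + (-4.0300%) = +8.9700%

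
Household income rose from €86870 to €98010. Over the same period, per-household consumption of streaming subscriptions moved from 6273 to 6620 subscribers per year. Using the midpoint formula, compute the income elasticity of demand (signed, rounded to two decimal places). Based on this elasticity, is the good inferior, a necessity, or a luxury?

0.45; necessity

%ΔQ = (6620 − 6273)/[( 6273 + 6620)/2] = 347/6446.5 = 0.053827…
%ΔIncome = (98010 − 86870)/[( 86870 + 98010)/2] = 11140/92440 = 0.120510…
E_income = (347/6446.5) / (11140/92440) = 0.4466…
0 < E_income < 1 ⇒ normal good, necessity.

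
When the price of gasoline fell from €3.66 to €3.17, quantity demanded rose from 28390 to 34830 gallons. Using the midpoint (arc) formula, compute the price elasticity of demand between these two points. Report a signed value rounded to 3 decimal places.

-1.420

%ΔQ = (34830 − 28390) / [(28390 + 34830)/2] = 6440/31610 = 0.203732…
%ΔP = (3.17 − 3.66) / [(3.66 + 3.17)/2] = -0.49/3.415 = -0.143484…
Arc Ed = %ΔQ / %ΔP = (6440/31610) / (-0.49/3.415) = -1.41989…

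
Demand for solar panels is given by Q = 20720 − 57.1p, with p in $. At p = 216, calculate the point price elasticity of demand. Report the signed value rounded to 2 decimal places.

dQ/dp = −57.1. At p = 216, Q = 20720 − 57.1(216) = 8386.4.
Ed = (dQ/dp)·(p/Q) = −57.1 × (216/8386.4) = -1.4706…

-1.47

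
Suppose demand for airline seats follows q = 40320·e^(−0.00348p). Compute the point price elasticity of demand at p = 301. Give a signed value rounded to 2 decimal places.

dq/dp = −0.00348·q = -49.2249. At p = 301, q = 14145.1.
Ed = (dq/dp)·(p/q) = (-49.2249) × (301/14145.1) = -1.0474…

-1.05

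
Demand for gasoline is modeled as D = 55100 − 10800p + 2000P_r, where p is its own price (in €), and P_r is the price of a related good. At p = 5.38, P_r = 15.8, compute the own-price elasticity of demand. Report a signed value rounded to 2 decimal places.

-2.03

At the given values, D = 55100 − 10800(5.38) + 2000(15.8) = 28596.
∂D/∂p = −10800.
E = (-10800) × (5.38/28596) = -2.0318…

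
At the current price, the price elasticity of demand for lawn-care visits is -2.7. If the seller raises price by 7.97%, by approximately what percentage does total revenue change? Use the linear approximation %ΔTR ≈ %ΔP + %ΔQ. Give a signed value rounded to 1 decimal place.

-13.5%

%ΔQ ≈ Ed × %ΔP = (-2.7) × (+7.97%) = -21.5190%
%ΔTR ≈ %ΔP + %ΔQ = (+7.97%) + (-21.5190%) = -13.5490%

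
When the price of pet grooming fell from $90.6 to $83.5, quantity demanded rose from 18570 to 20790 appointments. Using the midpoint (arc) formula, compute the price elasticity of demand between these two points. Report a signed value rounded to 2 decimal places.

%ΔQ = (20790 − 18570) / [(18570 + 20790)/2] = 2220/19680 = 0.112804…
%ΔP = (83.5 − 90.6) / [(90.6 + 83.5)/2] = -7.1/87.05 = -0.081562…
Arc Ed = %ΔQ / %ΔP = (2220/19680) / (-7.1/87.05) = -1.3830…

-1.38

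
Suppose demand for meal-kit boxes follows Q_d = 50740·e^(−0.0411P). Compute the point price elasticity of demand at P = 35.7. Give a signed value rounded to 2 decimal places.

dQ_d/dP = −0.0411·Q_d = -480.801. At P = 35.7, Q_d = 11698.3.
Ed = (dQ_d/dP)·(P/Q_d) = (-480.801) × (35.7/11698.3) = -1.4672…

-1.47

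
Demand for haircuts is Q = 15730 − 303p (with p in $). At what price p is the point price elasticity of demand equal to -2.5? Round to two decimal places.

37.08

Ed = −303p/(15730 − 303p). Set this equal to -2.5:
303p = 2.5·(15730 − 303p) ⇒ 303p(1 + 2.5) = 2.5·15730
p = 2.5·15730 / (303·3.5) = 37.0815…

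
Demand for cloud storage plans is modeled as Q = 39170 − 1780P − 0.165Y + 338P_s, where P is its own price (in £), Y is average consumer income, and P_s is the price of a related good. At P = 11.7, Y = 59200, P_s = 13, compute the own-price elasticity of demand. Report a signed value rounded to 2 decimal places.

At the given values, Q = 39170 − 1780(11.7) − 0.165(59200) + 338(13) = 12970.
∂Q/∂P = −1780.
E = (-1780) × (11.7/12970) = -1.6057…

-1.61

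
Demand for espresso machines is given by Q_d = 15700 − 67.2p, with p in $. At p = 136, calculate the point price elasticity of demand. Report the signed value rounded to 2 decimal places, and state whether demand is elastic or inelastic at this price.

-1.39; elastic

dQ_d/dp = −67.2. At p = 136, Q_d = 15700 − 67.2(136) = 6560.8.
Ed = (dQ_d/dp)·(p/Q_d) = −67.2 × (136/6560.8) = -1.3930…
|Ed| = 1.39 > 1, so demand is elastic.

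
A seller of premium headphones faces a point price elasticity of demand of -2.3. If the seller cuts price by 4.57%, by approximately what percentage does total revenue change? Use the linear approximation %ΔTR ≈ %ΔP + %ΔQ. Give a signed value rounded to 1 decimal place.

%ΔQ ≈ Ed × %ΔP = (-2.3) × (-4.57%) = +10.5110%
%ΔTR ≈ %ΔP + %ΔQ = (-4.57%) + (+10.5110%) = +5.9410%

+5.9%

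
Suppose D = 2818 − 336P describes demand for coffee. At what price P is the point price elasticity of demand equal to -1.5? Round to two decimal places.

Ed = −336P/(2818 − 336P). Set this equal to -1.5:
336P = 1.5·(2818 − 336P) ⇒ 336P(1 + 1.5) = 1.5·2818
P = 1.5·2818 / (336·2.5) = 5.0321…

5.03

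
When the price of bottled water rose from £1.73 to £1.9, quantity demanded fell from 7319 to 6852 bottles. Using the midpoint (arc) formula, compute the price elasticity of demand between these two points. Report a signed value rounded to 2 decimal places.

%ΔQ = (6852 − 7319) / [(7319 + 6852)/2] = -467/7085.5 = -0.065909…
%ΔP = (1.9 − 1.73) / [(1.73 + 1.9)/2] = 0.17/1.815 = 0.093663…
Arc Ed = %ΔQ / %ΔP = (-467/7085.5) / (0.17/1.815) = -0.7036…

-0.70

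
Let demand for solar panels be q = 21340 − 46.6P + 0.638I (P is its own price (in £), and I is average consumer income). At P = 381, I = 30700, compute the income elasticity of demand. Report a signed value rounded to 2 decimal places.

At the given values, q = 21340 − 46.6(381) + 0.638(30700) = 23172.
∂q/∂I = 0.638.
E = (0.638) × (30700/23172) = 0.8452…

0.85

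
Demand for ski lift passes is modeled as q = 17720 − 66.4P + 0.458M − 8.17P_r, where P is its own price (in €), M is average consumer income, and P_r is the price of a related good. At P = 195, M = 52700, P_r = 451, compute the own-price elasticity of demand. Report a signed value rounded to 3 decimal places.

-0.513

At the given values, q = 17720 − 66.4(195) + 0.458(52700) − 8.17(451) = 25223.93.
∂q/∂P = −66.4.
E = (-66.4) × (195/25223.93) = -0.51332…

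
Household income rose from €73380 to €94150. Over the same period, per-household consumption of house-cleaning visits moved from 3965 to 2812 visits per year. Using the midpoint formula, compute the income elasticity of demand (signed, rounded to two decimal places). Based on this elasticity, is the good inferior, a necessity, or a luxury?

-1.37; inferior

%ΔQ = (2812 − 3965)/[( 3965 + 2812)/2] = -1153/3388.5 = -0.340268…
%ΔIncome = (94150 − 73380)/[( 73380 + 94150)/2] = 20770/83765 = 0.247955…
E_income = (-1153/3388.5) / (20770/83765) = -1.3722…
E_income < 0 ⇒ inferior good.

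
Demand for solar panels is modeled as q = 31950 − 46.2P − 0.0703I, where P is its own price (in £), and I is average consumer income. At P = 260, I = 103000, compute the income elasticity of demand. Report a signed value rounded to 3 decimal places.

At the given values, q = 31950 − 46.2(260) − 0.0703(103000) = 12697.1.
∂q/∂I = -0.0703.
E = (-0.0703) × (103000/12697.1) = -0.57027…

-0.570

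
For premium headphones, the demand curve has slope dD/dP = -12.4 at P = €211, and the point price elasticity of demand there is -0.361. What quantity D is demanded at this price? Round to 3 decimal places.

Ed = (dD/dP)·(P/D) ⇒ D = (dD/dP)·P/Ed = (-12.4)·211/(-0.361) = 7247.64542…

7247.645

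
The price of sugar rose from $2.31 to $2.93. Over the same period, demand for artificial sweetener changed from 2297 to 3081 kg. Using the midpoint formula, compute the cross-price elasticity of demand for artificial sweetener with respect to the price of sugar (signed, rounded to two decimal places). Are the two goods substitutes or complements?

%ΔQ_{artificial sweetener} = (3081 − 2297)/avg = 784/2689 = 0.291558…
%ΔP_{sugar} = (2.93 − 2.31)/avg = 0.62/2.62 = 0.236641…
E_cross = (784/2689) / (0.62/2.62) = 1.2320…
E_cross > 0 ⇒ the goods are substitutes.

1.23; substitutes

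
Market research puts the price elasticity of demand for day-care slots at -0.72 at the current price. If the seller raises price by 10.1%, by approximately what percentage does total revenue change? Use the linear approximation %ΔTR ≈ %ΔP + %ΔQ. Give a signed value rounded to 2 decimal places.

%ΔQ ≈ Ed × %ΔP = (-0.72) × (+10.1%) = -7.2720%
%ΔTR ≈ %ΔP + %ΔQ = (+10.1%) + (-7.2720%) = +2.8280%

+2.83%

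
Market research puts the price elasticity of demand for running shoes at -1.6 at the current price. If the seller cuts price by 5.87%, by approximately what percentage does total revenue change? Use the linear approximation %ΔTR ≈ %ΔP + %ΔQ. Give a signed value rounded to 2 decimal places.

+3.52%

%ΔQ ≈ Ed × %ΔP = (-1.6) × (-5.87%) = +9.3920%
%ΔTR ≈ %ΔP + %ΔQ = (-5.87%) + (+9.3920%) = +3.5220%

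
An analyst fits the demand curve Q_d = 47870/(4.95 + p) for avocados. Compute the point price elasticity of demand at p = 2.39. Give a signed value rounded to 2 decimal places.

-0.33

dQ_d/dp = −47870/(4.95 + p)² = -888.528. At p = 2.39, Q_d = 6521.8.
Ed = (dQ_d/dp)·(p/Q_d) = (-888.528) × (2.39/6521.8) = -0.3256…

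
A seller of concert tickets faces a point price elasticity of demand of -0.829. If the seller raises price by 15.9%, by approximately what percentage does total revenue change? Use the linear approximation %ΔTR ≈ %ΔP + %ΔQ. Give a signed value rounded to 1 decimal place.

+2.7%

%ΔQ ≈ Ed × %ΔP = (-0.829) × (+15.9%) = -13.1811%
%ΔTR ≈ %ΔP + %ΔQ = (+15.9%) + (-13.1811%) = +2.7189%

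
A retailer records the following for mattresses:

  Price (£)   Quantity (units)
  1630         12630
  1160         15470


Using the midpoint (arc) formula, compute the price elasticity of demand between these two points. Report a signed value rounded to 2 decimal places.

-0.60

%ΔQ = (15470 − 12630) / [(12630 + 15470)/2] = 2840/14050 = 0.202135…
%ΔP = (1160 − 1630) / [(1630 + 1160)/2] = -470/1395 = -0.336917…
Arc Ed = %ΔQ / %ΔP = (2840/14050) / (-470/1395) = -0.5999…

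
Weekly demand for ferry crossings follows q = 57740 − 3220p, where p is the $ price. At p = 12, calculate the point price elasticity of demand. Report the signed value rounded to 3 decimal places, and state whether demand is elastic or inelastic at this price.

-2.023; elastic

dq/dp = −3220. At p = 12, q = 57740 − 3220(12) = 19100.
Ed = (dq/dp)·(p/q) = −3220 × (12/19100) = -2.02303…
|Ed| = 2.023 > 1, so demand is elastic.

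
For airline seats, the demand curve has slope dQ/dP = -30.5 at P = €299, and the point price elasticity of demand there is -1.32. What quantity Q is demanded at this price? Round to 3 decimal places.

Ed = (dQ/dP)·(P/Q) ⇒ Q = (dQ/dP)·P/Ed = (-30.5)·299/(-1.32) = 6908.71212…

6908.712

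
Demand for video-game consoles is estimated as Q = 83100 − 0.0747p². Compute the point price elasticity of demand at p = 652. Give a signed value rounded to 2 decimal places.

-1.24

dQ/dp = −2·0.0747·p = -97.4088. At p = 652, Q = 51344.7312.
Ed = (dQ/dp)·(p/Q) = (-97.4088) × (652/51344.7312) = -1.2369…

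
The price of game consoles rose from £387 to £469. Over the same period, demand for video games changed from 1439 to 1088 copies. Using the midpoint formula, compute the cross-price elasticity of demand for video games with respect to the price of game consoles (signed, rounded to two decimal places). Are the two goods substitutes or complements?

-1.45; complements

%ΔQ_{video games} = (1088 − 1439)/avg = -351/1263.5 = -0.277799…
%ΔP_{game consoles} = (469 − 387)/avg = 82/428 = 0.191588…
E_cross = (-351/1263.5) / (82/428) = -1.4499…
E_cross < 0 ⇒ the goods are complements.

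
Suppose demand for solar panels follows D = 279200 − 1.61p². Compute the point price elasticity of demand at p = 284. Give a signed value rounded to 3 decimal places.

dD/dp = −2·1.61·p = -914.48. At p = 284, D = 149343.84.
Ed = (dD/dp)·(p/D) = (-914.48) × (284/149343.84) = -1.73902…

-1.739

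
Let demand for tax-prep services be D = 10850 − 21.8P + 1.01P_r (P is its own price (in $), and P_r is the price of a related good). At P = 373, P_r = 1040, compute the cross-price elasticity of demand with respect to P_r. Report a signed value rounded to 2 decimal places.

0.28

At the given values, D = 10850 − 21.8(373) + 1.01(1040) = 3769.
∂D/∂P_r = 1.01.
E = (1.01) × (1040/3769) = 0.2786…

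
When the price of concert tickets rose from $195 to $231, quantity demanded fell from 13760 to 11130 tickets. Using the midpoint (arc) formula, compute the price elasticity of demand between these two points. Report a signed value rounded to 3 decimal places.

-1.250

%ΔQ = (11130 − 13760) / [(13760 + 11130)/2] = -2630/12445 = -0.211329…
%ΔP = (231 − 195) / [(195 + 231)/2] = 36/213 = 0.169014…
Arc Ed = %ΔQ / %ΔP = (-2630/12445) / (36/213) = -1.25036…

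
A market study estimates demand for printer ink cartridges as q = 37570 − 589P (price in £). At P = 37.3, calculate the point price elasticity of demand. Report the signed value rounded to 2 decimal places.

-1.41

dq/dP = −589. At P = 37.3, q = 37570 − 589(37.3) = 15600.3.
Ed = (dq/dP)·(P/q) = −589 × (37.3/15600.3) = -1.4082…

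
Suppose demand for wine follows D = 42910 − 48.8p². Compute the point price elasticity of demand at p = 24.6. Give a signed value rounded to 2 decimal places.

-4.41

dD/dp = −2·48.8·p = -2400.96. At p = 24.6, D = 13378.192.
Ed = (dD/dp)·(p/D) = (-2400.96) × (24.6/13378.192) = -4.4149…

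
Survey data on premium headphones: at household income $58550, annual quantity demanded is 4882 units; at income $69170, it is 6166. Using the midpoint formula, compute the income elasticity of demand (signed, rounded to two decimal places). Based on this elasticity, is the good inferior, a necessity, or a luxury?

%ΔQ = (6166 − 4882)/[( 4882 + 6166)/2] = 1284/5524 = 0.232440…
%ΔIncome = (69170 − 58550)/[( 58550 + 69170)/2] = 10620/63860 = 0.166301…
E_income = (1284/5524) / (10620/63860) = 1.3977…
E_income > 1 ⇒ normal good, luxury.

1.40; luxury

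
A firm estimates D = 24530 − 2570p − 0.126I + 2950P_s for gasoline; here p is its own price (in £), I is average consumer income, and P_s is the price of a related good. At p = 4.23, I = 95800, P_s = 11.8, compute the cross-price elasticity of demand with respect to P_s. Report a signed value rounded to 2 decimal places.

0.96

At the given values, D = 24530 − 2570(4.23) − 0.126(95800) + 2950(11.8) = 36398.1.
∂D/∂P_s = 2950.
E = (2950) × (11.8/36398.1) = 0.9563…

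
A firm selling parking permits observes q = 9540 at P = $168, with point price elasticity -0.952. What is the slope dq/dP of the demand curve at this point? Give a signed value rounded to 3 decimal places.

Ed = (dq/dP)·(P/q) ⇒ dq/dP = Ed·q/P = (-0.952)·9540/168 = -54.06

-54.060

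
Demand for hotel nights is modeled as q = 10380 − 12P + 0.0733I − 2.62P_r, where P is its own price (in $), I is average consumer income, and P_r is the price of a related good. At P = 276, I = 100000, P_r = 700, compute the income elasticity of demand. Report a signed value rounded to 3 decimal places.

At the given values, q = 10380 − 12(276) + 0.0733(100000) − 2.62(700) = 12564.
∂q/∂I = 0.0733.
E = (0.0733) × (100000/12564) = 0.58341…

0.583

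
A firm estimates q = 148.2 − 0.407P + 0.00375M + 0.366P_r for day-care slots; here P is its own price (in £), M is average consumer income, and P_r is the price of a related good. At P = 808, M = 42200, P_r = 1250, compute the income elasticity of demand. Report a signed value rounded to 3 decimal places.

0.364

At the given values, q = 148.2 − 0.407(808) + 0.00375(42200) + 0.366(1250) = 435.094.
∂q/∂M = 0.00375.
E = (0.00375) × (42200/435.094) = 0.36371…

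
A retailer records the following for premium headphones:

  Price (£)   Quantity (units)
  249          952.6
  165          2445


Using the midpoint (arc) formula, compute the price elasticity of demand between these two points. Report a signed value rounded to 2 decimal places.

%ΔQ = (2445 − 952.6) / [(952.6 + 2445)/2] = 1492.4/1698.8 = 0.878502…
%ΔP = (165 − 249) / [(249 + 165)/2] = -84/207 = -0.405797…
Arc Ed = %ΔQ / %ΔP = (1492.4/1698.8) / (-84/207) = -2.1648…

-2.16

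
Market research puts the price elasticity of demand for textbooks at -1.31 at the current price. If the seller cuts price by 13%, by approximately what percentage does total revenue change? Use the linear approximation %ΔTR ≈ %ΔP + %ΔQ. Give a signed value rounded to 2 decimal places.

+4.03%

%ΔQ ≈ Ed × %ΔP = (-1.31) × (-13%) = +17.0300%
%ΔTR ≈ %ΔP + %ΔQ = (-13%) + (+17.0300%) = +4.0300%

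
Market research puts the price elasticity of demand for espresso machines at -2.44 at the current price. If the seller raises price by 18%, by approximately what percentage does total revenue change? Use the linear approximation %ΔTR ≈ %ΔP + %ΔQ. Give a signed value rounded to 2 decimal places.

%ΔQ ≈ Ed × %ΔP = (-2.44) × (+18%) = -43.9200%
%ΔTR ≈ %ΔP + %ΔQ = (+18%) + (-43.9200%) = -25.9200%

-25.92%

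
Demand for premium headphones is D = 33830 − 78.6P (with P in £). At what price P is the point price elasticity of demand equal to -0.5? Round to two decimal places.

Ed = −78.6P/(33830 − 78.6P). Set this equal to -0.5:
78.6P = 0.5·(33830 − 78.6P) ⇒ 78.6P(1 + 0.5) = 0.5·33830
P = 0.5·33830 / (78.6·1.5) = 143.4690…

143.47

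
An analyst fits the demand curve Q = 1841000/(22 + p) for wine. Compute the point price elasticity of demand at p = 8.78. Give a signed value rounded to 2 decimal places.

dQ/dp = −1841000/(22 + p)² = -1943.2. At p = 8.78, Q = 59811.6.
Ed = (dQ/dp)·(p/Q) = (-1943.2) × (8.78/59811.6) = -0.2852…

-0.29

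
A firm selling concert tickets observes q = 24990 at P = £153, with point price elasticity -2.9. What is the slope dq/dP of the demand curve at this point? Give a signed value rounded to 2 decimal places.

Ed = (dq/dP)·(P/q) ⇒ dq/dP = Ed·q/P = (-2.9)·24990/153 = -473.6666…

-473.67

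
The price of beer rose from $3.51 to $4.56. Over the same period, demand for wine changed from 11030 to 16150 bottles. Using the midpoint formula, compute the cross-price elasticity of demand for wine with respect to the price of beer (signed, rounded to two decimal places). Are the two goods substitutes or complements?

%ΔQ_{wine} = (16150 − 11030)/avg = 5120/13590 = 0.376747…
%ΔP_{beer} = (4.56 − 3.51)/avg = 1.05/4.035 = 0.260223…
E_cross = (5120/13590) / (1.05/4.035) = 1.4477…
E_cross > 0 ⇒ the goods are substitutes.

1.45; substitutes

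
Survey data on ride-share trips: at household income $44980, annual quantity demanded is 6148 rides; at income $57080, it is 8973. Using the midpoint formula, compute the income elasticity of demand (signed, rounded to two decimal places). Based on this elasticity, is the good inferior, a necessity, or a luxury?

1.58; luxury

%ΔQ = (8973 − 6148)/[( 6148 + 8973)/2] = 2825/7560.5 = 0.373652…
%ΔIncome = (57080 − 44980)/[( 44980 + 57080)/2] = 12100/51030 = 0.237115…
E_income = (2825/7560.5) / (12100/51030) = 1.5758…
E_income > 1 ⇒ normal good, luxury.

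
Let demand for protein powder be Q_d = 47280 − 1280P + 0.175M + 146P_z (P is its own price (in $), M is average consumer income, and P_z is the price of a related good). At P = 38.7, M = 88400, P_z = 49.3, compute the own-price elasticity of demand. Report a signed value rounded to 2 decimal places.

-2.43

At the given values, Q_d = 47280 − 1280(38.7) + 0.175(88400) + 146(49.3) = 20411.8.
∂Q_d/∂P = −1280.
E = (-1280) × (38.7/20411.8) = -2.4268…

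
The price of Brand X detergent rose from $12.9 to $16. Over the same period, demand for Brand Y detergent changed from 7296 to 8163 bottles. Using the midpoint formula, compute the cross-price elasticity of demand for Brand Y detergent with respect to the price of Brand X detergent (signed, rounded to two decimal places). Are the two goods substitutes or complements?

%ΔQ_{Brand Y detergent} = (8163 − 7296)/avg = 867/7729.5 = 0.112167…
%ΔP_{Brand X detergent} = (16 − 12.9)/avg = 3.1/14.45 = 0.214532…
E_cross = (867/7729.5) / (3.1/14.45) = 0.5228…
E_cross > 0 ⇒ the goods are substitutes.

0.52; substitutes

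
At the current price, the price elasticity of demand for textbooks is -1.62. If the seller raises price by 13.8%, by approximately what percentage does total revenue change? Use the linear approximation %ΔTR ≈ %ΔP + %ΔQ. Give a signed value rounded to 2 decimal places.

%ΔQ ≈ Ed × %ΔP = (-1.62) × (+13.8%) = -22.3560%
%ΔTR ≈ %ΔP + %ΔQ = (+13.8%) + (-22.3560%) = -8.5560%

-8.56%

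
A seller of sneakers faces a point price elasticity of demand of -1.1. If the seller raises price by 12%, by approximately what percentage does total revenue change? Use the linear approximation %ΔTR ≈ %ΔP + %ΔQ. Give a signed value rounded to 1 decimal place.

%ΔQ ≈ Ed × %ΔP = (-1.1) × (+12%) = -13.2000%
%ΔTR ≈ %ΔP + %ΔQ = (+12%) + (-13.2000%) = -1.2000%

-1.2%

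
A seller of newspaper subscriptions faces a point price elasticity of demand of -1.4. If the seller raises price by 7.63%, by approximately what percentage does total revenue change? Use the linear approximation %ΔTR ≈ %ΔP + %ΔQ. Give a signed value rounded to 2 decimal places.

%ΔQ ≈ Ed × %ΔP = (-1.4) × (+7.63%) = -10.6820%
%ΔTR ≈ %ΔP + %ΔQ = (+7.63%) + (-10.6820%) = -3.0520%

-3.05%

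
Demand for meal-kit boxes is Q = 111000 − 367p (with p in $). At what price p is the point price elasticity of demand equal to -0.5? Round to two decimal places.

100.82

Ed = −367p/(111000 − 367p). Set this equal to -0.5:
367p = 0.5·(111000 − 367p) ⇒ 367p(1 + 0.5) = 0.5·111000
p = 0.5·111000 / (367·1.5) = 100.8174…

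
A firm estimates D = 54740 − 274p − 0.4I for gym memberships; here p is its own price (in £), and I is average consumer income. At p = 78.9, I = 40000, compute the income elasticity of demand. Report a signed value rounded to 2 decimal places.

At the given values, D = 54740 − 274(78.9) − 0.4(40000) = 17121.4.
∂D/∂I = -0.4.
E = (-0.4) × (40000/17121.4) = -0.9345…

-0.93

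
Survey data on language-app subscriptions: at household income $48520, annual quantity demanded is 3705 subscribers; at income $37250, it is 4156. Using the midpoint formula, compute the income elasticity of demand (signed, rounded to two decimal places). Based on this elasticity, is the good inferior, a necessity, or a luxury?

-0.44; inferior

%ΔQ = (4156 − 3705)/[( 3705 + 4156)/2] = 451/3930.5 = 0.114743…
%ΔIncome = (37250 − 48520)/[( 48520 + 37250)/2] = -11270/42885 = -0.262795…
E_income = (451/3930.5) / (-11270/42885) = -0.4366…
E_income < 0 ⇒ inferior good.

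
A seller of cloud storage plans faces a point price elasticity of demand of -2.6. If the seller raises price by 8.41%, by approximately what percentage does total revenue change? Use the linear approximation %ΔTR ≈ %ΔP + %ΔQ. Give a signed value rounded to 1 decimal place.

%ΔQ ≈ Ed × %ΔP = (-2.6) × (+8.41%) = -21.8660%
%ΔTR ≈ %ΔP + %ΔQ = (+8.41%) + (-21.8660%) = -13.4560%

-13.5%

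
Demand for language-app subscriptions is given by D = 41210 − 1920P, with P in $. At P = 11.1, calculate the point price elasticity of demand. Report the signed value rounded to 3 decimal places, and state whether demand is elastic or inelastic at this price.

-1.071; elastic

dD/dP = −1920. At P = 11.1, D = 41210 − 1920(11.1) = 19898.
Ed = (dD/dP)·(P/D) = −1920 × (11.1/19898) = -1.07106…
|Ed| = 1.071 > 1, so demand is elastic.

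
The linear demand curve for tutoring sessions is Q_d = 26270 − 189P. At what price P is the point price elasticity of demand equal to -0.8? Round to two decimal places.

Ed = −189P/(26270 − 189P). Set this equal to -0.8:
189P = 0.8·(26270 − 189P) ⇒ 189P(1 + 0.8) = 0.8·26270
P = 0.8·26270 / (189·1.8) = 61.7754…

61.78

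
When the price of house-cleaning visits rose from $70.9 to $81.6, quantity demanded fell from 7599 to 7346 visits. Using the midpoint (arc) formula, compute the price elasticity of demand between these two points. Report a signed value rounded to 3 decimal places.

-0.241

%ΔQ = (7346 − 7599) / [(7599 + 7346)/2] = -253/7472.5 = -0.033857…
%ΔP = (81.6 − 70.9) / [(70.9 + 81.6)/2] = 10.7/76.25 = 0.140327…
Arc Ed = %ΔQ / %ΔP = (-253/7472.5) / (10.7/76.25) = -0.24127…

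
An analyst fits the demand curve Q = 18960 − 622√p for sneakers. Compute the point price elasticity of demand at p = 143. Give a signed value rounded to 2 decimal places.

dQ/dp = −622/(2√p) = -26.0071. At p = 143, Q = 11522.
Ed = (dQ/dp)·(p/Q) = (-26.0071) × (143/11522) = -0.3227…

-0.32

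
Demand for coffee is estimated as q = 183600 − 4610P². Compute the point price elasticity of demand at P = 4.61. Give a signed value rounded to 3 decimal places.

dq/dP = −2·4610·P = -42504.2. At P = 4.61, q = 85627.819.
Ed = (dq/dP)·(P/q) = (-42504.2) × (4.61/85627.819) = -2.28832…

-2.288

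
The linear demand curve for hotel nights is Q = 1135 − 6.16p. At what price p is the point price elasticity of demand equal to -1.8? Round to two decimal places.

Ed = −6.16p/(1135 − 6.16p). Set this equal to -1.8:
6.16p = 1.8·(1135 − 6.16p) ⇒ 6.16p(1 + 1.8) = 1.8·1135
p = 1.8·1135 / (6.16·2.8) = 118.4485…

118.45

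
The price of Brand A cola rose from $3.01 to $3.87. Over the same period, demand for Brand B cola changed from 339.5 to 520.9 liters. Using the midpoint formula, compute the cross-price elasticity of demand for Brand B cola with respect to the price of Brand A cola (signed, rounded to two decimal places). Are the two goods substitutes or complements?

%ΔQ_{Brand B cola} = (520.9 − 339.5)/avg = 181.4/430.2 = 0.421664…
%ΔP_{Brand A cola} = (3.87 − 3.01)/avg = 0.86/3.44 = 0.25
E_cross = (181.4/430.2) / (0.86/3.44) = 1.6866…
E_cross > 0 ⇒ the goods are substitutes.

1.69; substitutes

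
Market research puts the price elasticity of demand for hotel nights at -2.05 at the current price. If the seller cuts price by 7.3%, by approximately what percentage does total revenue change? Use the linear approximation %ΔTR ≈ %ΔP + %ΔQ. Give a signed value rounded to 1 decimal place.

+7.7%

%ΔQ ≈ Ed × %ΔP = (-2.05) × (-7.3%) = +14.9650%
%ΔTR ≈ %ΔP + %ΔQ = (-7.3%) + (+14.9650%) = +7.6650%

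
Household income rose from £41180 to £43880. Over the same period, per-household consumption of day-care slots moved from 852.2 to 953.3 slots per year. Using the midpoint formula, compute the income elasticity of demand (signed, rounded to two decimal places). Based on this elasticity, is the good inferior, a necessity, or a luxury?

%ΔQ = (953.3 − 852.2)/[( 852.2 + 953.3)/2] = 101.1/902.75 = 0.111991…
%ΔIncome = (43880 − 41180)/[( 41180 + 43880)/2] = 2700/42530 = 0.063484…
E_income = (101.1/902.75) / (2700/42530) = 1.7640…
E_income > 1 ⇒ normal good, luxury.

1.76; luxury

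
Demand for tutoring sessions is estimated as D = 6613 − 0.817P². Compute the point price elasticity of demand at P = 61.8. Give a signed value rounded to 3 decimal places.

dD/dP = −2·0.817·P = -100.9812. At P = 61.8, D = 3492.68092.
Ed = (dD/dP)·(P/D) = (-100.9812) × (61.8/3492.68092) = -1.78677…

-1.787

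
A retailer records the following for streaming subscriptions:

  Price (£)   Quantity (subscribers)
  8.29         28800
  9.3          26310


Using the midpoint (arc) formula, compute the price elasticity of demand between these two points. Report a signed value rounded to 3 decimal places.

%ΔQ = (26310 − 28800) / [(28800 + 26310)/2] = -2490/27555 = -0.090364…
%ΔP = (9.3 − 8.29) / [(8.29 + 9.3)/2] = 1.01/8.795 = 0.114837…
Arc Ed = %ΔQ / %ΔP = (-2490/27555) / (1.01/8.795) = -0.78688…

-0.787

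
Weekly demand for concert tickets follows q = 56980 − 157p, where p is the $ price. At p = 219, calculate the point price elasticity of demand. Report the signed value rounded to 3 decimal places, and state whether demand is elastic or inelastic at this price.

-1.522; elastic

dq/dp = −157. At p = 219, q = 56980 − 157(219) = 22597.
Ed = (dq/dp)·(p/q) = −157 × (219/22597) = -1.52157…
|Ed| = 1.522 > 1, so demand is elastic.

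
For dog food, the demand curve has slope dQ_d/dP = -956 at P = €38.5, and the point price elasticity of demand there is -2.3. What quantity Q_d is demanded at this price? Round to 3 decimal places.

16002.609

Ed = (dQ_d/dP)·(P/Q_d) ⇒ Q_d = (dQ_d/dP)·P/Ed = (-956)·38.5/(-2.3) = 16002.60869…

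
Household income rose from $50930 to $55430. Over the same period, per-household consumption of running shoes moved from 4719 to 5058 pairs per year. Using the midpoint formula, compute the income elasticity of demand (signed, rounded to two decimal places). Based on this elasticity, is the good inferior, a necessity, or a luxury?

%ΔQ = (5058 − 4719)/[( 4719 + 5058)/2] = 339/4888.5 = 0.069346…
%ΔIncome = (55430 − 50930)/[( 50930 + 55430)/2] = 4500/53180 = 0.084618…
E_income = (339/4888.5) / (4500/53180) = 0.8195…
0 < E_income < 1 ⇒ normal good, necessity.

0.82; necessity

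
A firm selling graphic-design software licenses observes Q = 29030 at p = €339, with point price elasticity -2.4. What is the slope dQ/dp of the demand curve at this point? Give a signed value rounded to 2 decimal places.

-205.52

Ed = (dQ/dp)·(p/Q) ⇒ dQ/dp = Ed·Q/p = (-2.4)·29030/339 = -205.5221…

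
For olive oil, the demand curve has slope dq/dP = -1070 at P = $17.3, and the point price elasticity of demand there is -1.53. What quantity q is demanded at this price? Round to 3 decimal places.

Ed = (dq/dP)·(P/q) ⇒ q = (dq/dP)·P/Ed = (-1070)·17.3/(-1.53) = 12098.69281…

12098.693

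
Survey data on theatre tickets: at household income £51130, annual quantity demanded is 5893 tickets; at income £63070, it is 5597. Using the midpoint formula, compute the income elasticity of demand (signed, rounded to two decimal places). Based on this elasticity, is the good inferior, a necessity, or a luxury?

-0.25; inferior

%ΔQ = (5597 − 5893)/[( 5893 + 5597)/2] = -296/5745 = -0.051523…
%ΔIncome = (63070 − 51130)/[( 51130 + 63070)/2] = 11940/57100 = 0.209106…
E_income = (-296/5745) / (11940/57100) = -0.2463…
E_income < 0 ⇒ inferior good.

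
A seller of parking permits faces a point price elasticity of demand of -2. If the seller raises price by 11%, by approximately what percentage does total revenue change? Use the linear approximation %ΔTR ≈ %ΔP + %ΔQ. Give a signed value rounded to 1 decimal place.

%ΔQ ≈ Ed × %ΔP = (-2) × (+11%) = -22.0000%
%ΔTR ≈ %ΔP + %ΔQ = (+11%) + (-22.0000%) = -11.0000%

-11.0%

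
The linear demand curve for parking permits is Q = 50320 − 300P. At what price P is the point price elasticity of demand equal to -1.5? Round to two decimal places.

100.64

Ed = −300P/(50320 − 300P). Set this equal to -1.5:
300P = 1.5·(50320 − 300P) ⇒ 300P(1 + 1.5) = 1.5·50320
P = 1.5·50320 / (300·2.5) = 100.64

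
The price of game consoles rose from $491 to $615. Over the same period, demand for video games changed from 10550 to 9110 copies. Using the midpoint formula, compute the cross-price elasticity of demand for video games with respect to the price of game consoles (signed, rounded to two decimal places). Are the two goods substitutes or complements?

%ΔQ_{video games} = (9110 − 10550)/avg = -1440/9830 = -0.146490…
%ΔP_{game consoles} = (615 − 491)/avg = 124/553 = 0.224231…
E_cross = (-1440/9830) / (124/553) = -0.6532…
E_cross < 0 ⇒ the goods are complements.

-0.65; complements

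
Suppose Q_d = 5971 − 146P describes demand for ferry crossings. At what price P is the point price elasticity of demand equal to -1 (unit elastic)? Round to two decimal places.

Ed = −146P/(5971 − 146P). Set this equal to -1:
146P = 1·(5971 − 146P) ⇒ 146P(1 + 1) = 1·5971
P = 1·5971 / (146·2) = 20.4486…

20.45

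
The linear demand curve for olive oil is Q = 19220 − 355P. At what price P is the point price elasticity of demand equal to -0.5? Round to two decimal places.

18.05

Ed = −355P/(19220 − 355P). Set this equal to -0.5:
355P = 0.5·(19220 − 355P) ⇒ 355P(1 + 0.5) = 0.5·19220
P = 0.5·19220 / (355·1.5) = 18.0469…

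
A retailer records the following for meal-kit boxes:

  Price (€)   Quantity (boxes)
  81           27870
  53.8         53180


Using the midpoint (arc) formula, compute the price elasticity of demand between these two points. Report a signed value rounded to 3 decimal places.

-1.548

%ΔQ = (53180 − 27870) / [(27870 + 53180)/2] = 25310/40525 = 0.624552…
%ΔP = (53.8 − 81) / [(81 + 53.8)/2] = -27.2/67.4 = -0.403560…
Arc Ed = %ΔQ / %ΔP = (25310/40525) / (-27.2/67.4) = -1.54760…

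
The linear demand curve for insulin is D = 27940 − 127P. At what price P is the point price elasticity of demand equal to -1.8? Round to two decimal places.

Ed = −127P/(27940 − 127P). Set this equal to -1.8:
127P = 1.8·(27940 − 127P) ⇒ 127P(1 + 1.8) = 1.8·27940
P = 1.8·27940 / (127·2.8) = 141.4285…

141.43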